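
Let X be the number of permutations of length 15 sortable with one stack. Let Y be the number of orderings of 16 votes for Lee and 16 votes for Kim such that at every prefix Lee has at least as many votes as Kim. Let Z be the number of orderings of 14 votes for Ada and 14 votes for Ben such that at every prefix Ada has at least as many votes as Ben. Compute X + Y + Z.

Stack-sortable permutations are exactly the 231-avoiding ones, counted by C_n; here n = 15. So X = C_15 = 9694845.
Ballot sequences with n votes each where one side never trails are Dyck words, counted by C_n; here n = 16. So Y = C_16 = 35357670.
Ballot sequences with n votes each where one side never trails are Dyck words, counted by C_n; here n = 14. So Z = C_14 = 2674440.
X + Y + Z = 9694845 + 35357670 + 2674440 = 47726955.

47726955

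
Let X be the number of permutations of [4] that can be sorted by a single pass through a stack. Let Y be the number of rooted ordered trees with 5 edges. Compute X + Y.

By Knuth's characterisation, the stack-sortable permutations of length 4 are the 231-avoiders, numbering C_4. So X = C_4 = 14.
A rooted plane tree with 5 edges has 6 nodes, and the count is C_5. So Y = C_5 = 42.
X + Y = 14 + 42 = 56.

56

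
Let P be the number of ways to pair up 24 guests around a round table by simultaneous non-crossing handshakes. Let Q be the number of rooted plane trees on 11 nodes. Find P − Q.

With 24 = 2·12 people, non-crossing handshake pairings are non-crossing perfect matchings on a circle, counted by C_12. So P = C_12 = 208012.
Rooted ordered (plane) trees on m nodes have m−1 edges and are counted by C_{m−1}; m = 11 gives C_10. So Q = C_10 = 16796.
P − Q = 208012 − 16796 = 191216.

191216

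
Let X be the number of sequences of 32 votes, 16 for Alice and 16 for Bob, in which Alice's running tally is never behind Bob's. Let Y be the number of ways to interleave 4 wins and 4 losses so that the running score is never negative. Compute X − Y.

Ballot sequences with n votes each where one side never trails are Dyck words, counted by C_n; here n = 16. So X = C_16 = 35357670.
Ballot sequences with n votes each where one side never trails are Dyck words, counted by C_n; here n = 4. So Y = C_4 = 14.
X − Y = 35357670 − 14 = 35357656.

35357656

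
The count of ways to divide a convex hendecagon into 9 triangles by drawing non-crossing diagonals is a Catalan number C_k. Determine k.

A convex 11-gon is triangulated into 9 triangles, and the number of such triangulations is the Catalan number C_{11−2} = C_9.

9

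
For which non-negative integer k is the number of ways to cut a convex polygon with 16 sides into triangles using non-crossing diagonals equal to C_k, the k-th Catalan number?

14

The number of triangulations of a 16-gon is the Catalan number C_14 (index = sides − 2).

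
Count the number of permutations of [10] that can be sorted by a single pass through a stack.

16796

Stack-sortable permutations are exactly the 231-avoiding ones, counted by C_n; here n = 10.
C_10 = C(20,10)/11 = 184756/11 = 16796.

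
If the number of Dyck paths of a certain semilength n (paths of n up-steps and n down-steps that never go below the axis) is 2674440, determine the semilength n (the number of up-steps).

14

Dyck paths of semilength n are counted by C_n; 2674440 = C_14.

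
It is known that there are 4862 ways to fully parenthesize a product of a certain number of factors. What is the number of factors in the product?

Parenthesizations of m factors are counted by C_{m−1}; 4862 = C_9.
So the index is 9, and the number of factors is 9 + 1 = 10.

10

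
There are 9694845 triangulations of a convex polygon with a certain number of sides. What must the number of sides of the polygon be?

Triangulations of a convex m-gon are counted by C_{m−2}. The Catalan number equal to 9694845 is C_15.
So m − 2 = 15, giving m = 17 sides.

17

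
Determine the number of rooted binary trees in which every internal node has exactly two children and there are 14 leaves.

742900

Full binary trees with 14 leaves have 14−1 = 13 internal nodes, so there are C_13 of them.
C_13 = 742900.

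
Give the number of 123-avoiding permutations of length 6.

For any fixed pattern of length 3, the pattern-avoiding permutations of [6] number C_6.
C_6 = C_5 · 2(2·5+1)/(5+2) = 42 · 22/7 = 132.

132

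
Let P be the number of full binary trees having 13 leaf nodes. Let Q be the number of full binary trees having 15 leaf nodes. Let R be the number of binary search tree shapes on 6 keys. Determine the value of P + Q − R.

A full binary tree with L leaves has L−1 internal nodes and is counted by C_{L−1}; L = 13 gives C_12. So P = C_12 = 208012.
A full binary tree with L leaves has L−1 internal nodes and is counted by C_{L−1}; L = 15 gives C_14. So Q = C_14 = 2674440.
There are C_n binary search tree shapes on n keys; with n = 6 that is C_6. So R = C_6 = 132.
P + Q − R = 208012 + 2674440 − 132 = 2882320.

2882320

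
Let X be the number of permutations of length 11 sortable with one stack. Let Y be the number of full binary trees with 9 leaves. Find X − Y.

57356

Stack-sortable permutations are exactly the 231-avoiding ones, counted by C_n; here n = 11. So X = C_11 = 58786.
A full binary tree with L leaves has L−1 internal nodes and is counted by C_{L−1}; L = 9 gives C_8. So Y = C_8 = 1430.
X − Y = 58786 − 1430 = 57356.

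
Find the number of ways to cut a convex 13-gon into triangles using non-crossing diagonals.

58786

Triangulations of a convex m-gon are counted by C_{m−2}; with m = 13 this is C_11.
C_11 = C(22,11)/12 = 705432/12 = 58786.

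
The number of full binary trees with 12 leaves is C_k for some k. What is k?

11

Full binary trees with 12 leaves have 12−1 = 11 internal nodes, so there are C_11 of them.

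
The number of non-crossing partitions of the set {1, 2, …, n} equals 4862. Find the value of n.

Non-crossing partitions of [n] are counted by C_n, and C_9 = 4862.

9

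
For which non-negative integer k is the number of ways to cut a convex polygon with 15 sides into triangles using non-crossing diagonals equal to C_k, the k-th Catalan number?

The number of triangulations of a 15-gon is the Catalan number C_13 (index = sides − 2).

13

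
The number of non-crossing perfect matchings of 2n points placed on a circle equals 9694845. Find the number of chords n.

Non-crossing pairings of 2n points on a circle are counted by C_n; 9694845 = C_15.

15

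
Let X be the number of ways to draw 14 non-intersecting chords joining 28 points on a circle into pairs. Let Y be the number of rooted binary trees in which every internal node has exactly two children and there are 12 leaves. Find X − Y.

Non-crossing perfect matchings of 2n points on a circle are counted by C_n; with 28 points, n = 14. So X = C_14 = 2674440.
A full binary tree with L leaves has L−1 internal nodes and is counted by C_{L−1}; L = 12 gives C_11. So Y = C_11 = 58786.
X − Y = 2674440 − 58786 = 2615654.

2615654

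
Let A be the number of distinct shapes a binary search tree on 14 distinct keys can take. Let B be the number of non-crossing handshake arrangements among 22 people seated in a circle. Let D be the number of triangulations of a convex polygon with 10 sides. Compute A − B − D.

2614224

There are C_n binary search tree shapes on n keys; with n = 14 that is C_14. So A = C_14 = 2674440.
With 22 = 2·11 people, non-crossing handshake pairings are non-crossing perfect matchings on a circle, counted by C_11. So B = C_11 = 58786.
Triangulations of a convex m-gon are counted by C_{m−2}; with m = 10 this is C_8. So D = C_8 = 1430.
A − B − D = 2674440 − 58786 − 1430 = 2614224.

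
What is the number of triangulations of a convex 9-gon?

429

The number of triangulations of a 9-gon is the Catalan number C_7 (index = sides − 2).
C_7 = C_6 · 2(2·6+1)/(6+2) = 132 · 26/8 = 429.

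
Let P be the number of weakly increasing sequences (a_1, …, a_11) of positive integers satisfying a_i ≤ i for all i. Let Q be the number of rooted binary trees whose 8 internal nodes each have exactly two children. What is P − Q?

Weakly increasing sequences with a_i ≤ i biject with Dyck paths of semilength 11, so there are C_11. So P = C_11 = 58786.
The number of full binary trees on 8 internal nodes is the Catalan number C_8. So Q = C_8 = 1430.
P − Q = 58786 − 1430 = 57356.

57356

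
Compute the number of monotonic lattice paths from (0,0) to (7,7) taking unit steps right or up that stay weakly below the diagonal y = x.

429

Monotone paths in an n×n grid that stay weakly below the diagonal are counted by C_n; here n = 7.
C_7 = C(14,7)/8 = 3432/8 = 429.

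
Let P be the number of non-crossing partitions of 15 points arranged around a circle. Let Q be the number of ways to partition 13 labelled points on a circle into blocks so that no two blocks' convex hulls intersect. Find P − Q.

8951945

The non-crossing partitions of [15] form a lattice of size C_15. So P = C_15 = 9694845.
Non-crossing partitions of an n-element set are counted by C_n; here n = 13. So Q = C_13 = 742900.
P − Q = 9694845 − 742900 = 8951945.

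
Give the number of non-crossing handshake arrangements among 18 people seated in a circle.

With 18 = 2·9 people, non-crossing handshake pairings are non-crossing perfect matchings on a circle, counted by C_9.
C_9 = C(18,9)/10 = 48620/10 = 4862.

4862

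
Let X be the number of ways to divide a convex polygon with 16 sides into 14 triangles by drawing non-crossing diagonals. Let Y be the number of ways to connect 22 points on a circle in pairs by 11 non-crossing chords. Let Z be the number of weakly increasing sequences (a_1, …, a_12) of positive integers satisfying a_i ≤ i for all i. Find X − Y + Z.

A convex 16-gon is triangulated into 14 triangles, and the number of such triangulations is the Catalan number C_{16−2} = C_14. So X = C_14 = 2674440.
Non-crossing perfect matchings of 2n points on a circle are counted by C_n; with 22 points, n = 11. So Y = C_11 = 58786.
Such sub-staircase sequences of length n are counted by C_n; here n = 12. So Z = C_12 = 208012.
X − Y + Z = 2674440 − 58786 + 208012 = 2823666.

2823666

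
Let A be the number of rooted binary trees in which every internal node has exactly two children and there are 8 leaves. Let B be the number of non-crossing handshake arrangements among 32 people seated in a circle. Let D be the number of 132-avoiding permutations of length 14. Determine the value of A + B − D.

32683659

A full binary tree with L leaves has L−1 internal nodes and is counted by C_{L−1}; L = 8 gives C_7. So A = C_7 = 429.
Non-crossing handshake pairings of 2n people are counted by C_n; 32 people gives n = 16. So B = C_16 = 35357670.
For any fixed pattern of length 3, the pattern-avoiding permutations of [14] number C_14. So D = C_14 = 2674440.
A + B − D = 429 + 35357670 − 2674440 = 32683659.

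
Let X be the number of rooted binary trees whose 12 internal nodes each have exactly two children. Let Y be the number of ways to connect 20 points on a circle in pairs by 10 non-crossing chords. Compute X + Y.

224808

Full binary trees with n internal nodes are counted by C_n; here n = 12. So X = C_12 = 208012.
Pairing 20 circle points by 10 non-crossing chords gives C_10 matchings. So Y = C_10 = 16796.
X + Y = 208012 + 16796 = 224808.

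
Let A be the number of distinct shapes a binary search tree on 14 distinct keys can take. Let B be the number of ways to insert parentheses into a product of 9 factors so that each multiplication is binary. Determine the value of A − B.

2673010

There are C_n binary search tree shapes on n keys; with n = 14 that is C_14. So A = C_14 = 2674440.
Bracketing 9 factors into binary products is counted by C_{9−1} = C_8. So B = C_8 = 1430.
A − B = 2674440 − 1430 = 2673010.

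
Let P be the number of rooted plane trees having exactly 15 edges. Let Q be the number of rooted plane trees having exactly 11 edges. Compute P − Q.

Rooted ordered trees with n edges are counted by C_n; here n = 15. So P = C_15 = 9694845.
A rooted plane tree with 11 edges has 12 nodes, and the count is C_11. So Q = C_11 = 58786.
P − Q = 9694845 − 58786 = 9636059.

9636059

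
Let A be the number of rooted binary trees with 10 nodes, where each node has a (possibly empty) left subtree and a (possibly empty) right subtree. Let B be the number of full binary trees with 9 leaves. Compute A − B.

Rooted binary trees with 10 nodes (each child slot possibly empty) number C_10. So A = C_10 = 16796.
A full binary tree with L leaves has L−1 internal nodes and is counted by C_{L−1}; L = 9 gives C_8. So B = C_8 = 1430.
A − B = 16796 − 1430 = 15366.

15366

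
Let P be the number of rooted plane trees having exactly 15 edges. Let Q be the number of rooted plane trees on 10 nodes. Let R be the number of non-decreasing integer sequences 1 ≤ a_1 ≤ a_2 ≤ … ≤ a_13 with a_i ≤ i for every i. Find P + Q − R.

Rooted ordered trees with n edges are counted by C_n; here n = 15. So P = C_15 = 9694845.
Rooted ordered (plane) trees on m nodes have m−1 edges and are counted by C_{m−1}; m = 10 gives C_9. So Q = C_9 = 4862.
Weakly increasing sequences with a_i ≤ i biject with Dyck paths of semilength 13, so there are C_13. So R = C_13 = 742900.
P + Q − R = 9694845 + 4862 − 742900 = 8956807.

8956807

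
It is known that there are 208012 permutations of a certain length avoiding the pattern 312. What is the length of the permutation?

Permutations of [n] avoiding a fixed length-3 pattern are counted by C_n; 208012 = C_12.

12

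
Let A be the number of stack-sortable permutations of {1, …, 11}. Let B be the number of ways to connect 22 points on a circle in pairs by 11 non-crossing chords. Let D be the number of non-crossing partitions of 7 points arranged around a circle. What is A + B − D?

By Knuth's characterisation, the stack-sortable permutations of length 11 are the 231-avoiders, numbering C_11. So A = C_11 = 58786.
Pairing 22 circle points by 11 non-crossing chords gives C_11 matchings. So B = C_11 = 58786.
Non-crossing partitions of an n-element set are counted by C_n; here n = 7. So D = C_7 = 429.
A + B − D = 58786 + 58786 − 429 = 117143.

117143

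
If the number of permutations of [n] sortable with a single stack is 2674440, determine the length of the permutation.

14

Stack-sortable permutations of [n] are counted by C_n. The Catalan number equal to 2674440 is C_14.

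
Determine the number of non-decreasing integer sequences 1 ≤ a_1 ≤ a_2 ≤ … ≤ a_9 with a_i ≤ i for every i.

4862

Weakly increasing sequences with a_i ≤ i biject with Dyck paths of semilength 9, so there are C_9.
C_9 = C_8 · 2(2·8+1)/(8+2) = 1430 · 34/10 = 4862.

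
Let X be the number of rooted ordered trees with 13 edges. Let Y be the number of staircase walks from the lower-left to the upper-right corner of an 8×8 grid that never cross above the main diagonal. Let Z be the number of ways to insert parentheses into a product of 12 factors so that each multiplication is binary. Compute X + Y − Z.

685544

A rooted plane tree with 13 edges has 14 nodes, and the count is C_13. So X = C_13 = 742900.
Monotone paths in an n×n grid that stay weakly below the diagonal are counted by C_n; here n = 8. So Y = C_8 = 1430.
Ways to associate a product of 12 factors correspond to binary trees on 12 leaves, so the count is C_11. So Z = C_11 = 58786.
X + Y − Z = 742900 + 1430 − 58786 = 685544.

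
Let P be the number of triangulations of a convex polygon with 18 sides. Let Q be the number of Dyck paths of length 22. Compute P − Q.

35298884

The number of triangulations of an 18-gon is the Catalan number C_16 (index = sides − 2). So P = C_16 = 35357670.
Paths of 11 up- and 11 down-steps that never dip below the axis are Dyck paths; their count is C_11. So Q = C_11 = 58786.
P − Q = 35357670 − 58786 = 35298884.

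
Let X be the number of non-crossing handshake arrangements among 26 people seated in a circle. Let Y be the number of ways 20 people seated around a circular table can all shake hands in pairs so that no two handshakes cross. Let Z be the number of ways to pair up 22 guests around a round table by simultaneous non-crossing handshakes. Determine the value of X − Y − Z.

667318

With 26 = 2·13 people, non-crossing handshake pairings are non-crossing perfect matchings on a circle, counted by C_13. So X = C_13 = 742900.
With 20 = 2·10 people, non-crossing handshake pairings are non-crossing perfect matchings on a circle, counted by C_10. So Y = C_10 = 16796.
Non-crossing handshake pairings of 2n people are counted by C_n; 22 people gives n = 11. So Z = C_11 = 58786.
X − Y − Z = 742900 − 16796 − 58786 = 667318.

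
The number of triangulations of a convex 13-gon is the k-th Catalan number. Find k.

A convex 13-gon is triangulated into 11 triangles, and the number of such triangulations is the Catalan number C_{13−2} = C_11.

11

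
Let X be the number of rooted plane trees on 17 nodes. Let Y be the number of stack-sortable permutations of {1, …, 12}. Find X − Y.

35149658

A rooted plane tree on 17 nodes has 16 edges, and such trees are counted by C_16. So X = C_16 = 35357670.
By Knuth's characterisation, the stack-sortable permutations of length 12 are the 231-avoiders, numbering C_12. So Y = C_12 = 208012.
X − Y = 35357670 − 208012 = 35149658.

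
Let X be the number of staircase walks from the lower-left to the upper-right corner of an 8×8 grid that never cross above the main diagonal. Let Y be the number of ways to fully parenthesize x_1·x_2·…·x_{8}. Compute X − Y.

1001

Sub-diagonal monotone paths from (0,0) to (8,8) biject with Dyck paths of semilength 8, giving C_8. So X = C_8 = 1430.
Bracketing 8 factors into binary products is counted by C_{8−1} = C_7. So Y = C_7 = 429.
X − Y = 1430 − 429 = 1001.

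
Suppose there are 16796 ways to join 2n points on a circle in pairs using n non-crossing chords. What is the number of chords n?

Non-crossing pairings of 2n points on a circle are counted by C_n, and C_10 = 16796.

10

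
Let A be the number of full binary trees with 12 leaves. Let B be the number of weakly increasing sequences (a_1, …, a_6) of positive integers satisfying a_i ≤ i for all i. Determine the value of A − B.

58654

A full binary tree with L leaves has L−1 internal nodes and is counted by C_{L−1}; L = 12 gives C_11. So A = C_11 = 58786.
Such sub-staircase sequences of length n are counted by C_n; here n = 6. So B = C_6 = 132.
A − B = 58786 − 132 = 58654.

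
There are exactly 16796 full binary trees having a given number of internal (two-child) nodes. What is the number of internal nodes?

Full binary trees with n internal nodes are counted by C_n; 16796 = C_10.

10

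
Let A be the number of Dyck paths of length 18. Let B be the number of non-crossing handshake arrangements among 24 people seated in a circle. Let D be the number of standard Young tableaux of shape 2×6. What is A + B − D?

212742

A Dyck path with 9 up-steps and 9 down-steps has semilength 9, so there are C_9 of them. So A = C_9 = 4862.
With 24 = 2·12 people, non-crossing handshake pairings are non-crossing perfect matchings on a circle, counted by C_12. So B = C_12 = 208012.
Standard Young tableaux of shape 2×n are counted by C_n; here n = 6. So D = C_6 = 132.
A + B − D = 4862 + 208012 − 132 = 212742.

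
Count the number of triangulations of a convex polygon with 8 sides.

132

The number of triangulations of an 8-gon is the Catalan number C_6 (index = sides − 2).
C_6 = C_5 · 2(2·5+1)/(5+2) = 42 · 22/7 = 132.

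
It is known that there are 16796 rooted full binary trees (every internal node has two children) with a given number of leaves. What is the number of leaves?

Full binary trees with L leaves are counted by C_{L−1}. Since C_10 = 16796, the index is 10.
So the index is 10, and the number of leaves is 10 + 1 = 11.

11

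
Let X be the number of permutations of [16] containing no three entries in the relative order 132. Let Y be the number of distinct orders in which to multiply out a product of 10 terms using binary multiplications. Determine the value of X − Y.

35352808

Permutations of [n] avoiding any single length-3 pattern are counted by C_n; here n = 16. So X = C_16 = 35357670.
Bracketing 10 factors into binary products is counted by C_{10−1} = C_9. So Y = C_9 = 4862.
X − Y = 35357670 − 4862 = 35352808.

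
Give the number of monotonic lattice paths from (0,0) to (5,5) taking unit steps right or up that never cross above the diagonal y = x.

Monotone paths in an n×n grid that stay weakly below the diagonal are counted by C_n; here n = 5.
C_5 = C(10,5)/6 = 252/6 = 42.

42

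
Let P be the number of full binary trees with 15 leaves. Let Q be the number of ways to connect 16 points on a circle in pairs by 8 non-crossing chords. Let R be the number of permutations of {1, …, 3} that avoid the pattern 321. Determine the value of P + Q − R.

A full binary tree with L leaves has L−1 internal nodes and is counted by C_{L−1}; L = 15 gives C_14. So P = C_14 = 2674440.
Non-crossing perfect matchings of 2n points on a circle are counted by C_n; with 16 points, n = 8. So Q = C_8 = 1430.
For any fixed pattern of length 3, the pattern-avoiding permutations of [3] number C_3. So R = C_3 = 5.
P + Q − R = 2674440 + 1430 − 5 = 2675865.

2675865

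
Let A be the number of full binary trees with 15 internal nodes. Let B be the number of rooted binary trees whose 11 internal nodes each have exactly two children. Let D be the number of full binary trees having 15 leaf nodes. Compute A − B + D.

12310499

The number of full binary trees on 15 internal nodes is the Catalan number C_15. So A = C_15 = 9694845.
The number of full binary trees on 11 internal nodes is the Catalan number C_11. So B = C_11 = 58786.
A full binary tree with L leaves has L−1 internal nodes and is counted by C_{L−1}; L = 15 gives C_14. So D = C_14 = 2674440.
A − B + D = 9694845 − 58786 + 2674440 = 12310499.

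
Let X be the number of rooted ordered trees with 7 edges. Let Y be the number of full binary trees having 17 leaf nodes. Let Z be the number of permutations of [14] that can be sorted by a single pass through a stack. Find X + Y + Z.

38032539

Rooted ordered trees with n edges are counted by C_n; here n = 7. So X = C_7 = 429.
Full binary trees with 17 leaves have 17−1 = 16 internal nodes, so there are C_16 of them. So Y = C_16 = 35357670.
By Knuth's characterisation, the stack-sortable permutations of length 14 are the 231-avoiders, numbering C_14. So Z = C_14 = 2674440.
X + Y + Z = 429 + 35357670 + 2674440 = 38032539.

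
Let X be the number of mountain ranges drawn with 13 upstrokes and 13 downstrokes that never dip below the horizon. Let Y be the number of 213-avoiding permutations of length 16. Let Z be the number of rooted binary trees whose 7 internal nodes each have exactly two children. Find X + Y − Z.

Dyck paths of semilength n (length 2n) are counted by C_n; here n = 13. So X = C_13 = 742900.
Permutations of [n] avoiding any single length-3 pattern are counted by C_n; here n = 16. So Y = C_16 = 35357670.
The number of full binary trees on 7 internal nodes is the Catalan number C_7. So Z = C_7 = 429.
X + Y − Z = 742900 + 35357670 − 429 = 36100141.

36100141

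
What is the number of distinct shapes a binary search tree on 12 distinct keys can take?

208012

There are C_n binary search tree shapes on n keys; with n = 12 that is C_12.
C_12 = 208012.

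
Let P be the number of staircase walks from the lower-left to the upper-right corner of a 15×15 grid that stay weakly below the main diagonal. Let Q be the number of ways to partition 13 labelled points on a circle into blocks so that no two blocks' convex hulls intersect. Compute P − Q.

Monotone paths in an n×n grid that stay weakly below the diagonal are counted by C_n; here n = 15. So P = C_15 = 9694845.
The non-crossing partitions of [13] form a lattice of size C_13. So Q = C_13 = 742900.
P − Q = 9694845 − 742900 = 8951945.

8951945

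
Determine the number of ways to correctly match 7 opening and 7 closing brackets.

A balanced arrangement of 7 bracket pairs is a Dyck word of semilength 7, so the count is C_7.
C_7 = C_6 · 2(2·6+1)/(6+2) = 132 · 26/8 = 429.

429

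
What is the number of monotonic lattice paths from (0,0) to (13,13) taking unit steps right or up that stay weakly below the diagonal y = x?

Monotone paths in an n×n grid that stay weakly below the diagonal are counted by C_n; here n = 13.
C_13 = C_12 · 2(2·12+1)/(12+2) = 208012 · 50/14 = 742900.

742900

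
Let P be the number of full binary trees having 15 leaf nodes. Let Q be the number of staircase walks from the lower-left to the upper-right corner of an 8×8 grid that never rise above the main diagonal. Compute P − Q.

Full binary trees with 15 leaves have 15−1 = 14 internal nodes, so there are C_14 of them. So P = C_14 = 2674440.
Sub-diagonal monotone paths from (0,0) to (8,8) biject with Dyck paths of semilength 8, giving C_8. So Q = C_8 = 1430.
P − Q = 2674440 − 1430 = 2673010.

2673010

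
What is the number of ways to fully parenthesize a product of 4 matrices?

5

Parenthesizations of m factors correspond to full binary trees with m leaves, counted by C_{m−1}; m = 4 gives C_3.
C_3 = C(6,3)/4 = 20/4 = 5.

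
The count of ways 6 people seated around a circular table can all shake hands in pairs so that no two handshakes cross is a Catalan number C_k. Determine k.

With 6 = 2·3 people, non-crossing handshake pairings are non-crossing perfect matchings on a circle, counted by C_3.

3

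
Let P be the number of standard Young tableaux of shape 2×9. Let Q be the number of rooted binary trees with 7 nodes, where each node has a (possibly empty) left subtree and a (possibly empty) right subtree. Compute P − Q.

4433

By the hook-length formula (or a Dyck-path bijection), SYT of shape 2×9 number C_9. So P = C_9 = 4862.
Rooted binary trees with 7 nodes (each child slot possibly empty) number C_7. So Q = C_7 = 429.
P − Q = 4862 − 429 = 4433.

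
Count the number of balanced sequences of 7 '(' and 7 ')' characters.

With 7 pairs the number of balanced bracket strings is the Catalan number C_7.
C_7 = 429.

429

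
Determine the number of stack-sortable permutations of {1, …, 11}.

58786

Stack-sortable permutations are exactly the 231-avoiding ones, counted by C_n; here n = 11.
C_11 = C_10 · 2(2·10+1)/(10+2) = 16796 · 42/12 = 58786.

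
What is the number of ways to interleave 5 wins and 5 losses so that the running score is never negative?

Reading a vote for the leader as '(' and for the other as ')' turns such a sequence into a balanced string of 5 pairs, so the count is C_5.
C_5 = C_4 · 2(2·4+1)/(4+2) = 14 · 18/6 = 42.

42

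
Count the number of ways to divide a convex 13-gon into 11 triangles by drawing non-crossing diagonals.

The number of triangulations of a 13-gon is the Catalan number C_11 (index = sides − 2).
C_11 = 58786.

58786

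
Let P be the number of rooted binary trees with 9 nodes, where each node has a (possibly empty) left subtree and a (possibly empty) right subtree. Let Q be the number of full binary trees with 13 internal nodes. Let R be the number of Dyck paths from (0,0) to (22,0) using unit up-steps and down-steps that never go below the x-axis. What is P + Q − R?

688976

Rooted binary trees with 9 nodes (each child slot possibly empty) number C_9. So P = C_9 = 4862.
The number of full binary trees on 13 internal nodes is the Catalan number C_13. So Q = C_13 = 742900.
Paths of 11 up- and 11 down-steps that never dip below the axis are Dyck paths; their count is C_11. So R = C_11 = 58786.
P + Q − R = 4862 + 742900 − 58786 = 688976.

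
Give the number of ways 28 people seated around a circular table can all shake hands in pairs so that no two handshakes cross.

Non-crossing handshake pairings of 2n people are counted by C_n; 28 people gives n = 14.
C_14 = C(28,14)/15 = 40116600/15 = 2674440.

2674440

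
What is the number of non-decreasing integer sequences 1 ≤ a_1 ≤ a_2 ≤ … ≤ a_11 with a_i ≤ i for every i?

Weakly increasing sequences with a_i ≤ i biject with Dyck paths of semilength 11, so there are C_11.
C_11 = 58786.

58786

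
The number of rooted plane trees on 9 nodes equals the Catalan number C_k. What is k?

8

Rooted ordered (plane) trees on m nodes have m−1 edges and are counted by C_{m−1}; m = 9 gives C_8.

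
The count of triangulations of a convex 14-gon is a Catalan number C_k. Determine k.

12

The number of triangulations of a 14-gon is the Catalan number C_12 (index = sides − 2).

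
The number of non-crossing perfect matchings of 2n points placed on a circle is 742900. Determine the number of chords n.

13

Non-crossing pairings of 2n points on a circle are counted by C_n; 742900 = C_13.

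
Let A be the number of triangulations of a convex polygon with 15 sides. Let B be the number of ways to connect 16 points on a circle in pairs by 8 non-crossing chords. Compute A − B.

Triangulations of a convex m-gon are counted by C_{m−2}; with m = 15 this is C_13. So A = C_13 = 742900.
Pairing 16 circle points by 8 non-crossing chords gives C_8 matchings. So B = C_8 = 1430.
A − B = 742900 − 1430 = 741470.

741470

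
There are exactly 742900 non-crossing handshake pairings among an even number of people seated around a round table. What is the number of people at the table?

26

Non-crossing handshake pairings of 2n people are counted by C_n, and C_13 = 742900.
So n = 13, and there are 2n = 26 people.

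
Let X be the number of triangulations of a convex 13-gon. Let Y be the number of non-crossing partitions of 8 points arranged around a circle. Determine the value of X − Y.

A convex 13-gon is triangulated into 11 triangles, and the number of such triangulations is the Catalan number C_{13−2} = C_11. So X = C_11 = 58786.
The non-crossing partitions of [8] form a lattice of size C_8. So Y = C_8 = 1430.
X − Y = 58786 − 1430 = 57356.

57356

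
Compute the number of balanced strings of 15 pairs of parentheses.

Balanced strings of n pairs of brackets are counted by C_n; here n = 15.
C_15 = C_14 · 2(2·14+1)/(14+2) = 2674440 · 58/16 = 9694845.

9694845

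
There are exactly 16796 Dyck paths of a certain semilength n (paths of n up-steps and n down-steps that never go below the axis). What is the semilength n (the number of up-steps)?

10

Dyck paths of semilength n are counted by C_n; 16796 = C_10.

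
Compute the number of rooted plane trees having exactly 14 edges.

2674440

Rooted ordered trees with n edges are counted by C_n; here n = 14.
C_14 = 2674440.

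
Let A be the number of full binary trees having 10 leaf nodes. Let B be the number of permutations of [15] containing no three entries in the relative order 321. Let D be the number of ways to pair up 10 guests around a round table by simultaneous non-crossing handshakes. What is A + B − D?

Full binary trees with 10 leaves have 10−1 = 9 internal nodes, so there are C_9 of them. So A = C_9 = 4862.
For any fixed pattern of length 3, the pattern-avoiding permutations of [15] number C_15. So B = C_15 = 9694845.
Non-crossing handshake pairings of 2n people are counted by C_n; 10 people gives n = 5. So D = C_5 = 42.
A + B − D = 4862 + 9694845 − 42 = 9699665.

9699665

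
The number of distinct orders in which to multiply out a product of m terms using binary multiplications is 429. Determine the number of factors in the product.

8

Parenthesizations of m factors are counted by C_{m−1}; 429 = C_7.
So the index is 7, and the number of factors is 7 + 1 = 8.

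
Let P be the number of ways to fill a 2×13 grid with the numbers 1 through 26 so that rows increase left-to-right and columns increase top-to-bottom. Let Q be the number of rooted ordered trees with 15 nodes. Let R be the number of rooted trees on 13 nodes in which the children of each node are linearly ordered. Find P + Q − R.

Standard Young tableaux of shape 2×n are counted by C_n; here n = 13. So P = C_13 = 742900.
A rooted plane tree on 15 nodes has 14 edges, and such trees are counted by C_14. So Q = C_14 = 2674440.
Rooted ordered (plane) trees on m nodes have m−1 edges and are counted by C_{m−1}; m = 13 gives C_12. So R = C_12 = 208012.
P + Q − R = 742900 + 2674440 − 208012 = 3209328.

3209328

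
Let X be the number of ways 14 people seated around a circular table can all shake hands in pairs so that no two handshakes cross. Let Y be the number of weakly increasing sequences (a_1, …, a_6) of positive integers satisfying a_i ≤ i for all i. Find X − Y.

With 14 = 2·7 people, non-crossing handshake pairings are non-crossing perfect matchings on a circle, counted by C_7. So X = C_7 = 429.
Such sub-staircase sequences of length n are counted by C_n; here n = 6. So Y = C_6 = 132.
X − Y = 429 − 132 = 297.

297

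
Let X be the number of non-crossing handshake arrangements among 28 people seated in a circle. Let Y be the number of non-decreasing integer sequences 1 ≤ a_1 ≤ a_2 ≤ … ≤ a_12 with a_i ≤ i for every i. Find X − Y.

2466428

With 28 = 2·14 people, non-crossing handshake pairings are non-crossing perfect matchings on a circle, counted by C_14. So X = C_14 = 2674440.
Such sub-staircase sequences of length n are counted by C_n; here n = 12. So Y = C_12 = 208012.
X − Y = 2674440 − 208012 = 2466428.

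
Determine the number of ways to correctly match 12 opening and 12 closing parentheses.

208012

With 12 pairs the number of balanced bracket strings is the Catalan number C_12.
C_12 = C(24,12)/13 = 2704156/13 = 208012.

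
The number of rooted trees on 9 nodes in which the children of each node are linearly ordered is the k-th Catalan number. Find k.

8

Rooted ordered (plane) trees on m nodes have m−1 edges and are counted by C_{m−1}; m = 9 gives C_8.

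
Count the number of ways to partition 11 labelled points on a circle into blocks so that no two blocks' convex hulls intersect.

Non-crossing partitions of an n-element set are counted by C_n; here n = 11.
C_11 = C(22,11)/12 = 705432/12 = 58786.

58786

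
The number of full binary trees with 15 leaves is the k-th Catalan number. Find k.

Full binary trees with 15 leaves have 15−1 = 14 internal nodes, so there are C_14 of them.

14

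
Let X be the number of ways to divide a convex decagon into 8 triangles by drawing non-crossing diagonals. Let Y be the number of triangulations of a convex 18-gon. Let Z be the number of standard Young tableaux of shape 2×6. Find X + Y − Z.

A convex 10-gon is triangulated into 8 triangles, and the number of such triangulations is the Catalan number C_{10−2} = C_8. So X = C_8 = 1430.
The number of triangulations of an 18-gon is the Catalan number C_16 (index = sides − 2). So Y = C_16 = 35357670.
By the hook-length formula (or a Dyck-path bijection), SYT of shape 2×6 number C_6. So Z = C_6 = 132.
X + Y − Z = 1430 + 35357670 − 132 = 35358968.

35358968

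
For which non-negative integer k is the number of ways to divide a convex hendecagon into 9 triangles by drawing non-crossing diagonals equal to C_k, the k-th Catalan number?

9

The number of triangulations of an 11-gon is the Catalan number C_9 (index = sides − 2).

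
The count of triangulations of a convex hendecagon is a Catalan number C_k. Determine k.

9

A convex 11-gon is triangulated into 9 triangles, and the number of such triangulations is the Catalan number C_{11−2} = C_9.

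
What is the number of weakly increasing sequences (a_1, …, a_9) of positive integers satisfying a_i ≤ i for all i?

4862

Such sub-staircase sequences of length n are counted by C_n; here n = 9.
C_9 = C(18,9)/10 = 48620/10 = 4862.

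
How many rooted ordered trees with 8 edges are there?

A rooted plane tree with 8 edges has 9 nodes, and the count is C_8.
C_8 = C(16,8)/9 = 12870/9 = 1430.

1430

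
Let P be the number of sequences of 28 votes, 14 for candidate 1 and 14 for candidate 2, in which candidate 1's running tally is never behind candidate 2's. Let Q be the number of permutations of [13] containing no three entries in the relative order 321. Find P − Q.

Ballot sequences with n votes each where one side never trails are Dyck words, counted by C_n; here n = 14. So P = C_14 = 2674440.
Permutations of [n] avoiding any single length-3 pattern are counted by C_n; here n = 13. So Q = C_13 = 742900.
P − Q = 2674440 − 742900 = 1931540.

1931540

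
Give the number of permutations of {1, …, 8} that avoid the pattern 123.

1430

Permutations of [n] avoiding any single length-3 pattern are counted by C_n; here n = 8.
C_8 = C_7 · 2(2·7+1)/(7+2) = 429 · 30/9 = 1430.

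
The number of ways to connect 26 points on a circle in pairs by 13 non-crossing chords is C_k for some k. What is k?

13

Pairing 26 circle points by 13 non-crossing chords gives C_13 matchings.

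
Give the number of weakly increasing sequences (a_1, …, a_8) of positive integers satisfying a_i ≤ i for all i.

Weakly increasing sequences with a_i ≤ i biject with Dyck paths of semilength 8, so there are C_8.
C_8 = C(16,8)/9 = 12870/9 = 1430.

1430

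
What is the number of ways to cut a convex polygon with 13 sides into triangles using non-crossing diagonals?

A convex 13-gon is triangulated into 11 triangles, and the number of such triangulations is the Catalan number C_{13−2} = C_11.
C_11 = C(22,11)/12 = 705432/12 = 58786.

58786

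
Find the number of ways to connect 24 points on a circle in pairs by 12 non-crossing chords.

208012

Non-crossing perfect matchings of 2n points on a circle are counted by C_n; with 24 points, n = 12.
C_12 = C(24,12)/13 = 2704156/13 = 208012.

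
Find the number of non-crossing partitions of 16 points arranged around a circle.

The non-crossing partitions of [16] form a lattice of size C_16.
C_16 = C(32,16)/17 = 601080390/17 = 35357670.

35357670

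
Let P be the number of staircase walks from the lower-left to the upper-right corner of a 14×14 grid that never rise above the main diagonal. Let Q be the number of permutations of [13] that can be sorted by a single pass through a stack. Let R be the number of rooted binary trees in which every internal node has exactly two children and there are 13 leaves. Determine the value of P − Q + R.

Monotone paths in an n×n grid that stay weakly below the diagonal are counted by C_n; here n = 14. So P = C_14 = 2674440.
Stack-sortable permutations are exactly the 231-avoiding ones, counted by C_n; here n = 13. So Q = C_13 = 742900.
Full binary trees with 13 leaves have 13−1 = 12 internal nodes, so there are C_12 of them. So R = C_12 = 208012.
P − Q + R = 2674440 − 742900 + 208012 = 2139552.

2139552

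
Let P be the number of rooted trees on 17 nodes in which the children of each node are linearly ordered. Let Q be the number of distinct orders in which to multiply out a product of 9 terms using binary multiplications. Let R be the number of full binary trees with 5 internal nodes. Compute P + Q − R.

A rooted plane tree on 17 nodes has 16 edges, and such trees are counted by C_16. So P = C_16 = 35357670.
Parenthesizations of m factors correspond to full binary trees with m leaves, counted by C_{m−1}; m = 9 gives C_8. So Q = C_8 = 1430.
The number of full binary trees on 5 internal nodes is the Catalan number C_5. So R = C_5 = 42.
P + Q − R = 35357670 + 1430 − 42 = 35359058.

35359058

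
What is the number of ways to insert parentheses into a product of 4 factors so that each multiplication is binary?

Ways to associate a product of 4 factors correspond to binary trees on 4 leaves, so the count is C_3.
C_3 = C(6,3)/4 = 20/4 = 5.

5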